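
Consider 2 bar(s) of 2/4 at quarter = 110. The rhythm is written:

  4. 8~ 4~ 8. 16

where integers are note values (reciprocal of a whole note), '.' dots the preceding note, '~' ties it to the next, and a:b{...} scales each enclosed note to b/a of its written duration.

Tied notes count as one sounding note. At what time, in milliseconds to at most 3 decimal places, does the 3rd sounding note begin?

1. 0.0ms @ 0 + 818.182ms (3/2)
2. 818.182ms @ 3/2 + 1227.273ms (9/4)
3. 2045.455ms @ 15/4 + 136.364ms (1/4)

note 3 onset = 15/4b = 2045.455ms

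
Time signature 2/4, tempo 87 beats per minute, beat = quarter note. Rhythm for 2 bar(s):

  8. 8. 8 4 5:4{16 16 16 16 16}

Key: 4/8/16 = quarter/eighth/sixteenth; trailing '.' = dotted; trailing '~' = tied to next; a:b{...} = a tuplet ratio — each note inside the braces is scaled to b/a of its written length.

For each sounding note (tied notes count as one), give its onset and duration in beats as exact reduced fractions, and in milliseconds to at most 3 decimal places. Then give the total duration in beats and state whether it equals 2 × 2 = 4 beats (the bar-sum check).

1) 0.0ms=0b +517.241ms=3/4b
2) 517.241ms=3/4b +517.241ms=3/4b
3) 1034.483ms=3/2b +344.828ms=1/2b
4) 1379.31ms=2b +689.655ms=1b
5) 2068.966ms=3b +137.931ms=1/5b
6) 2206.897ms=16/5b +137.931ms=1/5b
7) 2344.828ms=17/5b +137.931ms=1/5b
8) 2482.759ms=18/5b +137.931ms=1/5b
9) 2620.69ms=19/5b +137.931ms=1/5b
Σ=4b of 4 (87bpm 2/4) — PASS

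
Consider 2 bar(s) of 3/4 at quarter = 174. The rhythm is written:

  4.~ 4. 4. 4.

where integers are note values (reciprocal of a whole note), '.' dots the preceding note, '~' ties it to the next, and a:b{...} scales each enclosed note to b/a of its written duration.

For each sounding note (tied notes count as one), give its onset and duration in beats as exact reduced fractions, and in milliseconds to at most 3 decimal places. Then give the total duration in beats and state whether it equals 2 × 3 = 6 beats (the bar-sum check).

1) 0.0ms=0b +1034.483ms=3b
2) 1034.483ms=3b +517.241ms=3/2b
3) 1551.724ms=9/2b +517.241ms=3/2b
Σ=6b of 6 (174bpm 3/4) — PASS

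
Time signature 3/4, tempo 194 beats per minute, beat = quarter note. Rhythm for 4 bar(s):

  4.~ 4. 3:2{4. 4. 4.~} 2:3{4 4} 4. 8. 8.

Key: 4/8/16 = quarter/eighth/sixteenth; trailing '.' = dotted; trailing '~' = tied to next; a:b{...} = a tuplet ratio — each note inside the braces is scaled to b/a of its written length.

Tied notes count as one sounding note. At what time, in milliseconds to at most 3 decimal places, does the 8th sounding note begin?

note 8 onset = 45/4b = 3479.381ms

1. 0.0ms @ 0 + 927.835ms (3)
2. 927.835ms @ 3 + 309.278ms (1)
3. 1237.113ms @ 4 + 309.278ms (1)
4. 1546.392ms @ 5 + 773.196ms (5/2)
5. 2319.588ms @ 15/2 + 463.918ms (3/2)
6. 2783.505ms @ 9 + 463.918ms (3/2)
7. 3247.423ms @ 21/2 + 231.959ms (3/4)
8. 3479.381ms @ 45/4 + 231.959ms (3/4)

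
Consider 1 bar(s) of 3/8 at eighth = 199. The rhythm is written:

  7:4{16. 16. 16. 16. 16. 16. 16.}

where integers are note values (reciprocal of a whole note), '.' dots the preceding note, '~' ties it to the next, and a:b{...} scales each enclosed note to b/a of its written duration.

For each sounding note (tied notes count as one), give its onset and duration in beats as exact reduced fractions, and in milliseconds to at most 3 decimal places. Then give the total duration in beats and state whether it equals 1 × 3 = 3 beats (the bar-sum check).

1) 0.0ms=0b +129.218ms=3/7b
2) 129.218ms=3/7b +129.218ms=3/7b
3) 258.435ms=6/7b +129.218ms=3/7b
4) 387.653ms=9/7b +129.218ms=3/7b
5) 516.87ms=12/7b +129.218ms=3/7b
6) 646.088ms=15/7b +129.218ms=3/7b
7) 775.305ms=18/7b +129.218ms=3/7b
Σ=3b of 3 (199bpm 3/8) — PASS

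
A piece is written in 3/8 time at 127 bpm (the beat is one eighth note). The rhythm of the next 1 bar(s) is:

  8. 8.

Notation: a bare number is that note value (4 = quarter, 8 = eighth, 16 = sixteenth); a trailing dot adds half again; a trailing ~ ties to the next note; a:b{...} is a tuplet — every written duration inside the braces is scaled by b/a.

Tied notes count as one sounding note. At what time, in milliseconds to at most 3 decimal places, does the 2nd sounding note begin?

note 2 onset = 3/2b = 708.661ms

1. 0.0ms @ 0 + 708.661ms (3/2)
2. 708.661ms @ 3/2 + 708.661ms (3/2)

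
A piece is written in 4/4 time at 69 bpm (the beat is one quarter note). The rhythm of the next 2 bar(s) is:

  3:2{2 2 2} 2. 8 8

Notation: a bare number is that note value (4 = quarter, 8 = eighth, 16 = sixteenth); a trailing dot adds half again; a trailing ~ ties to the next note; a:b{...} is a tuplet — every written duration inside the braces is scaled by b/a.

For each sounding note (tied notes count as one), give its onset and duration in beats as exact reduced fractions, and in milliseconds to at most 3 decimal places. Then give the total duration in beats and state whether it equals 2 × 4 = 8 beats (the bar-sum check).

1) 0.0ms=0b +1159.42ms=4/3b
2) 1159.42ms=4/3b +1159.42ms=4/3b
3) 2318.841ms=8/3b +1159.42ms=4/3b
4) 3478.261ms=4b +2608.696ms=3b
5) 6086.957ms=7b +434.783ms=1/2b
6) 6521.739ms=15/2b +434.783ms=1/2b
Σ=8b of 8 (69bpm 4/4) — PASS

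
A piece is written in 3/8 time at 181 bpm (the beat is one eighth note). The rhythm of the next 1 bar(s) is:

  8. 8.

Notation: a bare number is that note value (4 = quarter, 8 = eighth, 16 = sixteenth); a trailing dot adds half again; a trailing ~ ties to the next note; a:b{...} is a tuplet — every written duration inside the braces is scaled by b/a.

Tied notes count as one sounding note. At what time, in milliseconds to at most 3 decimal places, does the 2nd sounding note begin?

note 2 onset = 3/2b = 497.238ms

1. 0.0ms @ 0 + 497.238ms (3/2)
2. 497.238ms @ 3/2 + 497.238ms (3/2)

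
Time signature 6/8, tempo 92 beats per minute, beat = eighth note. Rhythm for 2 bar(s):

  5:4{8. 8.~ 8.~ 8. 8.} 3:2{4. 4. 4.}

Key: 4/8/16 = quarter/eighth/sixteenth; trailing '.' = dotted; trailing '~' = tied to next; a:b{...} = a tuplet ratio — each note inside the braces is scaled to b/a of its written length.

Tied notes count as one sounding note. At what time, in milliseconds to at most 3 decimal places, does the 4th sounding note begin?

1. 0.0ms @ 0 + 782.609ms (6/5)
2. 782.609ms @ 6/5 + 2347.826ms (18/5)
3. 3130.435ms @ 24/5 + 782.609ms (6/5)
4. 3913.043ms @ 6 + 1304.348ms (2)
5. 5217.391ms @ 8 + 1304.348ms (2)
6. 6521.739ms @ 10 + 1304.348ms (2)

note 4 onset = 6b = 3913.043ms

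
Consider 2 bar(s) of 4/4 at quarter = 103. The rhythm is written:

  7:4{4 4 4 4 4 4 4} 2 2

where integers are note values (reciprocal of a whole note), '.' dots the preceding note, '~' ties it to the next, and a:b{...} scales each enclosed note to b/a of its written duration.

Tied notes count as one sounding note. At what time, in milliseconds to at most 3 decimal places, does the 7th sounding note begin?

note 7 onset = 24/7b = 1997.226ms

1. 0.0ms @ 0 + 332.871ms (4/7)
2. 332.871ms @ 4/7 + 332.871ms (4/7)
3. 665.742ms @ 8/7 + 332.871ms (4/7)
4. 998.613ms @ 12/7 + 332.871ms (4/7)
5. 1331.484ms @ 16/7 + 332.871ms (4/7)
6. 1664.355ms @ 20/7 + 332.871ms (4/7)
7. 1997.226ms @ 24/7 + 332.871ms (4/7)
8. 2330.097ms @ 4 + 1165.049ms (2)
9. 3495.146ms @ 6 + 1165.049ms (2)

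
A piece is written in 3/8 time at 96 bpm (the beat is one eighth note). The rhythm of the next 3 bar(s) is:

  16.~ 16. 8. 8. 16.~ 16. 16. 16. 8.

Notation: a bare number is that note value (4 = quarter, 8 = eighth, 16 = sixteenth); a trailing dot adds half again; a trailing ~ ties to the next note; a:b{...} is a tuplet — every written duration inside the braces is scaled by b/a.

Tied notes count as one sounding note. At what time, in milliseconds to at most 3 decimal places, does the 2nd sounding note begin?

note 2 onset = 3/2b = 937.5ms

1. 0.0ms @ 0 + 937.5ms (3/2)
2. 937.5ms @ 3/2 + 937.5ms (3/2)
3. 1875.0ms @ 3 + 937.5ms (3/2)
4. 2812.5ms @ 9/2 + 937.5ms (3/2)
5. 3750.0ms @ 6 + 468.75ms (3/4)
6. 4218.75ms @ 27/4 + 468.75ms (3/4)
7. 4687.5ms @ 15/2 + 937.5ms (3/2)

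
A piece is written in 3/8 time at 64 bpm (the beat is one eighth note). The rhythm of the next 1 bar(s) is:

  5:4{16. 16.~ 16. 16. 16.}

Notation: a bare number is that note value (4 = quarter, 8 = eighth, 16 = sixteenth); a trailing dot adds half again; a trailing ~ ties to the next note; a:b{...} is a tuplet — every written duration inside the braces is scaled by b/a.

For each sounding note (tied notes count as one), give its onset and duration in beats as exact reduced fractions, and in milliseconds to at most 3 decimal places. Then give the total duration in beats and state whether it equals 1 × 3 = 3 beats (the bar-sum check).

1) 0.0ms=0b +562.5ms=3/5b
2) 562.5ms=3/5b +1125.0ms=6/5b
3) 1687.5ms=9/5b +562.5ms=3/5b
4) 2250.0ms=12/5b +562.5ms=3/5b
Σ=3b of 3 (64bpm 3/8) — PASS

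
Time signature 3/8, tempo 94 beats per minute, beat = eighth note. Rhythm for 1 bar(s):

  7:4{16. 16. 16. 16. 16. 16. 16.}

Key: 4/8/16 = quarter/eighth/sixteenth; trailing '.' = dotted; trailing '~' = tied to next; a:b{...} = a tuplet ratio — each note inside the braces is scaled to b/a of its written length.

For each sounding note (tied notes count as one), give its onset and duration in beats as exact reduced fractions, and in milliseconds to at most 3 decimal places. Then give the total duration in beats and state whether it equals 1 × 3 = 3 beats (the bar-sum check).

1) 0.0ms=0b +273.556ms=3/7b
2) 273.556ms=3/7b +273.556ms=3/7b
3) 547.112ms=6/7b +273.556ms=3/7b
4) 820.669ms=9/7b +273.556ms=3/7b
5) 1094.225ms=12/7b +273.556ms=3/7b
6) 1367.781ms=15/7b +273.556ms=3/7b
7) 1641.337ms=18/7b +273.556ms=3/7b
Σ=3b of 3 (94bpm 3/8) — PASS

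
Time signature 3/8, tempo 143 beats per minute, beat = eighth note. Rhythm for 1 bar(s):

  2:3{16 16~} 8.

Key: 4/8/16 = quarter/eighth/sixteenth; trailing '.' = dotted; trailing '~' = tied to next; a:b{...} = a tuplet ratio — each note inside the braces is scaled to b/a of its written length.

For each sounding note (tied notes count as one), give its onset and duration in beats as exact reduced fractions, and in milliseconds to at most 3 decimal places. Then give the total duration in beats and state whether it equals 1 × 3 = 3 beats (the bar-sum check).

1) 0.0ms=0b +314.685ms=3/4b
2) 314.685ms=3/4b +944.056ms=9/4b
Σ=3b of 3 (143bpm 3/8) — PASS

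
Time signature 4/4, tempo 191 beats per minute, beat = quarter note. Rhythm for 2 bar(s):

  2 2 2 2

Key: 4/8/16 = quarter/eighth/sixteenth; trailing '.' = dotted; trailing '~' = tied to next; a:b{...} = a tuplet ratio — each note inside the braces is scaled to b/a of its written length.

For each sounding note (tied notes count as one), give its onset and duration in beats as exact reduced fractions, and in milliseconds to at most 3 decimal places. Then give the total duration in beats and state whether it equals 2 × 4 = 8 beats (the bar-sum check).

1) 0.0ms=0b +628.272ms=2b
2) 628.272ms=2b +628.272ms=2b
3) 1256.545ms=4b +628.272ms=2b
4) 1884.817ms=6b +628.272ms=2b
Σ=8b of 8 (191bpm 4/4) — PASS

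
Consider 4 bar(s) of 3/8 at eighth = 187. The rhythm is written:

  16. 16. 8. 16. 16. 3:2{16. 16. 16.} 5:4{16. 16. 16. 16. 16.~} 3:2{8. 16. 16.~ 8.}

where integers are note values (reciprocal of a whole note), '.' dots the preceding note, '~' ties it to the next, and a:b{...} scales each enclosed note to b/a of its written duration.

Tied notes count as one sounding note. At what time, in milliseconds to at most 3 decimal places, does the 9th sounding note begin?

note 9 onset = 6b = 1925.134ms

1. 0.0ms @ 0 + 240.642ms (3/4)
2. 240.642ms @ 3/4 + 240.642ms (3/4)
3. 481.283ms @ 3/2 + 481.283ms (3/2)
4. 962.567ms @ 3 + 240.642ms (3/4)
5. 1203.209ms @ 15/4 + 240.642ms (3/4)
6. 1443.85ms @ 9/2 + 160.428ms (1/2)
7. 1604.278ms @ 5 + 160.428ms (1/2)
8. 1764.706ms @ 11/2 + 160.428ms (1/2)
9. 1925.134ms @ 6 + 192.513ms (3/5)
10. 2117.647ms @ 33/5 + 192.513ms (3/5)
11. 2310.16ms @ 36/5 + 192.513ms (3/5)
12. 2502.674ms @ 39/5 + 192.513ms (3/5)
13. 2695.187ms @ 42/5 + 513.369ms (8/5)
14. 3208.556ms @ 10 + 160.428ms (1/2)
15. 3368.984ms @ 21/2 + 481.283ms (3/2)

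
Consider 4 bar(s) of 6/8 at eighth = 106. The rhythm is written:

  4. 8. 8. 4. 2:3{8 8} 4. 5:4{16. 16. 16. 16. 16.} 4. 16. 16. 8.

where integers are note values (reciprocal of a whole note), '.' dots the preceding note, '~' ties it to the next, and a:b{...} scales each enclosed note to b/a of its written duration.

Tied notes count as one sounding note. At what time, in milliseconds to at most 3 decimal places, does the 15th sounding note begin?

note 15 onset = 87/4b = 12311.321ms

1. 0.0ms @ 0 + 1698.113ms (3)
2. 1698.113ms @ 3 + 849.057ms (3/2)
3. 2547.17ms @ 9/2 + 849.057ms (3/2)
4. 3396.226ms @ 6 + 1698.113ms (3)
5. 5094.34ms @ 9 + 849.057ms (3/2)
6. 5943.396ms @ 21/2 + 849.057ms (3/2)
7. 6792.453ms @ 12 + 1698.113ms (3)
8. 8490.566ms @ 15 + 339.623ms (3/5)
9. 8830.189ms @ 78/5 + 339.623ms (3/5)
10. 9169.811ms @ 81/5 + 339.623ms (3/5)
11. 9509.434ms @ 84/5 + 339.623ms (3/5)
12. 9849.057ms @ 87/5 + 339.623ms (3/5)
13. 10188.679ms @ 18 + 1698.113ms (3)
14. 11886.792ms @ 21 + 424.528ms (3/4)
15. 12311.321ms @ 87/4 + 424.528ms (3/4)
16. 12735.849ms @ 45/2 + 849.057ms (3/2)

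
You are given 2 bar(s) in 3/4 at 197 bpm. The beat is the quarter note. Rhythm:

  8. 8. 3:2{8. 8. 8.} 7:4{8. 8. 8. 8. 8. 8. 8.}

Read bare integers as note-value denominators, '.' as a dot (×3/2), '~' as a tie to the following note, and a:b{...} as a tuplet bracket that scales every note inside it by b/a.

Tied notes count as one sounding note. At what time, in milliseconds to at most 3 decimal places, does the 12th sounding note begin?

note 12 onset = 39/7b = 1696.882ms

1. 0.0ms @ 0 + 228.426ms (3/4)
2. 228.426ms @ 3/4 + 228.426ms (3/4)
3. 456.853ms @ 3/2 + 152.284ms (1/2)
4. 609.137ms @ 2 + 152.284ms (1/2)
5. 761.421ms @ 5/2 + 152.284ms (1/2)
6. 913.706ms @ 3 + 130.529ms (3/7)
7. 1044.235ms @ 24/7 + 130.529ms (3/7)
8. 1174.764ms @ 27/7 + 130.529ms (3/7)
9. 1305.294ms @ 30/7 + 130.529ms (3/7)
10. 1435.823ms @ 33/7 + 130.529ms (3/7)
11. 1566.352ms @ 36/7 + 130.529ms (3/7)
12. 1696.882ms @ 39/7 + 130.529ms (3/7)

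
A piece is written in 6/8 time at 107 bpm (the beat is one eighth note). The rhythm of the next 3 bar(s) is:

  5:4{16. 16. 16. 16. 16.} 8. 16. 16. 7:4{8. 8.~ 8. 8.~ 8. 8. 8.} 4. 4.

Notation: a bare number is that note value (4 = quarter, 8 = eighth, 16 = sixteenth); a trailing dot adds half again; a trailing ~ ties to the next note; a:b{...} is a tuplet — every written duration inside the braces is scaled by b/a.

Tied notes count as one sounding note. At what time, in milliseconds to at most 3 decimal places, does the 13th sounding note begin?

note 13 onset = 78/7b = 6248.331ms

1. 0.0ms @ 0 + 336.449ms (3/5)
2. 336.449ms @ 3/5 + 336.449ms (3/5)
3. 672.897ms @ 6/5 + 336.449ms (3/5)
4. 1009.346ms @ 9/5 + 336.449ms (3/5)
5. 1345.794ms @ 12/5 + 336.449ms (3/5)
6. 1682.243ms @ 3 + 841.121ms (3/2)
7. 2523.364ms @ 9/2 + 420.561ms (3/4)
8. 2943.925ms @ 21/4 + 420.561ms (3/4)
9. 3364.486ms @ 6 + 480.641ms (6/7)
10. 3845.127ms @ 48/7 + 961.282ms (12/7)
11. 4806.409ms @ 60/7 + 961.282ms (12/7)
12. 5767.69ms @ 72/7 + 480.641ms (6/7)
13. 6248.331ms @ 78/7 + 480.641ms (6/7)
14. 6728.972ms @ 12 + 1682.243ms (3)
15. 8411.215ms @ 15 + 1682.243ms (3)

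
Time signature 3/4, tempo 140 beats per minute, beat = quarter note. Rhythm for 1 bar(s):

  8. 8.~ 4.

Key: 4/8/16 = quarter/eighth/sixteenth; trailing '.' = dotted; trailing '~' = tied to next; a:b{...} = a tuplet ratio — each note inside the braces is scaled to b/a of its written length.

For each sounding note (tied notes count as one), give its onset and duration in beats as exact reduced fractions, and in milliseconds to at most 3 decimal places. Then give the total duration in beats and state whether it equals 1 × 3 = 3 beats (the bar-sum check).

1) 0.0ms=0b +321.429ms=3/4b
2) 321.429ms=3/4b +964.286ms=9/4b
Σ=3b of 3 (140bpm 3/4) — PASS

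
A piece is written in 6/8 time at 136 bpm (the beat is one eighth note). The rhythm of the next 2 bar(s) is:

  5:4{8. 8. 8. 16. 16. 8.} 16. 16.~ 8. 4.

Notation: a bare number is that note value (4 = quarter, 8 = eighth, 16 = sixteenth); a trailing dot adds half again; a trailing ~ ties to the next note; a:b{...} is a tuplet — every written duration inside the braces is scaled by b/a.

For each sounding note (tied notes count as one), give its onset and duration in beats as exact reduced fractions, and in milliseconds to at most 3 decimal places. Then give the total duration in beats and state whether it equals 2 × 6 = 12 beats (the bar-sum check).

1) 0.0ms=0b +529.412ms=6/5b
2) 529.412ms=6/5b +529.412ms=6/5b
3) 1058.824ms=12/5b +529.412ms=6/5b
4) 1588.235ms=18/5b +264.706ms=3/5b
5) 1852.941ms=21/5b +264.706ms=3/5b
6) 2117.647ms=24/5b +529.412ms=6/5b
7) 2647.059ms=6b +330.882ms=3/4b
8) 2977.941ms=27/4b +992.647ms=9/4b
9) 3970.588ms=9b +1323.529ms=3b
Σ=12b of 12 (136bpm 6/8) — PASS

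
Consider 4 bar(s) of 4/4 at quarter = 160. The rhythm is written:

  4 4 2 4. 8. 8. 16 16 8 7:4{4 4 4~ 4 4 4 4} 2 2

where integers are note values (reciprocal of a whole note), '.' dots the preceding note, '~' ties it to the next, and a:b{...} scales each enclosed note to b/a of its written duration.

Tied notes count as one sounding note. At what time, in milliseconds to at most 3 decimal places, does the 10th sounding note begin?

note 10 onset = 8b = 3000.0ms

1. 0.0ms @ 0 + 375.0ms (1)
2. 375.0ms @ 1 + 375.0ms (1)
3. 750.0ms @ 2 + 750.0ms (2)
4. 1500.0ms @ 4 + 562.5ms (3/2)
5. 2062.5ms @ 11/2 + 281.25ms (3/4)
6. 2343.75ms @ 25/4 + 281.25ms (3/4)
7. 2625.0ms @ 7 + 93.75ms (1/4)
8. 2718.75ms @ 29/4 + 93.75ms (1/4)
9. 2812.5ms @ 15/2 + 187.5ms (1/2)
10. 3000.0ms @ 8 + 214.286ms (4/7)
11. 3214.286ms @ 60/7 + 214.286ms (4/7)
12. 3428.571ms @ 64/7 + 428.571ms (8/7)
13. 3857.143ms @ 72/7 + 214.286ms (4/7)
14. 4071.429ms @ 76/7 + 214.286ms (4/7)
15. 4285.714ms @ 80/7 + 214.286ms (4/7)
16. 4500.0ms @ 12 + 750.0ms (2)
17. 5250.0ms @ 14 + 750.0ms (2)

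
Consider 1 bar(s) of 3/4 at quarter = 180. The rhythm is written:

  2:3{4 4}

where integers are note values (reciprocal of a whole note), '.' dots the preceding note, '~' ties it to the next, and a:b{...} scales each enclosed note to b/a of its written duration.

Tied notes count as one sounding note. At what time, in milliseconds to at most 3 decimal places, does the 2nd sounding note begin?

note 2 onset = 3/2b = 500.0ms

1. 0.0ms @ 0 + 500.0ms (3/2)
2. 500.0ms @ 3/2 + 500.0ms (3/2)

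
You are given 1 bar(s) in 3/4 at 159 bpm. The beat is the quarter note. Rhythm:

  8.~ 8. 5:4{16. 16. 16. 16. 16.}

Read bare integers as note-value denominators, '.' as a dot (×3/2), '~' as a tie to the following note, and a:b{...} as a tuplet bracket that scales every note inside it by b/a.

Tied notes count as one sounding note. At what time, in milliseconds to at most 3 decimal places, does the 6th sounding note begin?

note 6 onset = 27/10b = 1018.868ms

1. 0.0ms @ 0 + 566.038ms (3/2)
2. 566.038ms @ 3/2 + 113.208ms (3/10)
3. 679.245ms @ 9/5 + 113.208ms (3/10)
4. 792.453ms @ 21/10 + 113.208ms (3/10)
5. 905.66ms @ 12/5 + 113.208ms (3/10)
6. 1018.868ms @ 27/10 + 113.208ms (3/10)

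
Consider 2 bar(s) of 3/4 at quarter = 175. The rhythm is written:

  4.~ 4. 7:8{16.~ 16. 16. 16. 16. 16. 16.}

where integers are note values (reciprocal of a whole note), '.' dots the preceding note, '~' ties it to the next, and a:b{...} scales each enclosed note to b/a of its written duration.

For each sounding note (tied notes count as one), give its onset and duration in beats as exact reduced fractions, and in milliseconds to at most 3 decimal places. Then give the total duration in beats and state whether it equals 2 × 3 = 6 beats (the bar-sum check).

1) 0.0ms=0b +1028.571ms=3b
2) 1028.571ms=3b +293.878ms=6/7b
3) 1322.449ms=27/7b +146.939ms=3/7b
4) 1469.388ms=30/7b +146.939ms=3/7b
5) 1616.327ms=33/7b +146.939ms=3/7b
6) 1763.265ms=36/7b +146.939ms=3/7b
7) 1910.204ms=39/7b +146.939ms=3/7b
Σ=6b of 6 (175bpm 3/4) — PASS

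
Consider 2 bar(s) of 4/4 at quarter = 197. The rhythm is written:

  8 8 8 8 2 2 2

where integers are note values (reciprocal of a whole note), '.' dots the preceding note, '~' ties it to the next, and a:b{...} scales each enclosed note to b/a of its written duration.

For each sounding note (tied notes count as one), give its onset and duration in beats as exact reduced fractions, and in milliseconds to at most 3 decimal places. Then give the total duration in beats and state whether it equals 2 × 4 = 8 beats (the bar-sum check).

1) 0.0ms=0b +152.284ms=1/2b
2) 152.284ms=1/2b +152.284ms=1/2b
3) 304.569ms=1b +152.284ms=1/2b
4) 456.853ms=3/2b +152.284ms=1/2b
5) 609.137ms=2b +609.137ms=2b
6) 1218.274ms=4b +609.137ms=2b
7) 1827.411ms=6b +609.137ms=2b
Σ=8b of 8 (197bpm 4/4) — PASS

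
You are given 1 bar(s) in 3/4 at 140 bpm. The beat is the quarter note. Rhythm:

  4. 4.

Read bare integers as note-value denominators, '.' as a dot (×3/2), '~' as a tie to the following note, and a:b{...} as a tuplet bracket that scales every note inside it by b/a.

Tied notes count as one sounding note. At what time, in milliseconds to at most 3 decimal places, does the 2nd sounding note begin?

note 2 onset = 3/2b = 642.857ms

1. 0.0ms @ 0 + 642.857ms (3/2)
2. 642.857ms @ 3/2 + 642.857ms (3/2)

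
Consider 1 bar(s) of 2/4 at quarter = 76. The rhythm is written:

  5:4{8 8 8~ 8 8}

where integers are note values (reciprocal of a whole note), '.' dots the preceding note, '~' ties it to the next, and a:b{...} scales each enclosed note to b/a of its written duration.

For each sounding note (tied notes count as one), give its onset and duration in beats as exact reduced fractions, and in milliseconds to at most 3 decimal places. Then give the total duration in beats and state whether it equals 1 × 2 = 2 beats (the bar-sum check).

1) 0.0ms=0b +315.789ms=2/5b
2) 315.789ms=2/5b +315.789ms=2/5b
3) 631.579ms=4/5b +631.579ms=4/5b
4) 1263.158ms=8/5b +315.789ms=2/5b
Σ=2b of 2 (76bpm 2/4) — PASS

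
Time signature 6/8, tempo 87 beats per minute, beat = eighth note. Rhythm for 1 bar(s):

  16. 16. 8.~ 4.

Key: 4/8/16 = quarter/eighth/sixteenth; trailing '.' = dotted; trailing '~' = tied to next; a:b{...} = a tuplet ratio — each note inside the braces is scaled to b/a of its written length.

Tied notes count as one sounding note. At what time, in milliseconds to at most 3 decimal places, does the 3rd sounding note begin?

1. 0.0ms @ 0 + 517.241ms (3/4)
2. 517.241ms @ 3/4 + 517.241ms (3/4)
3. 1034.483ms @ 3/2 + 3103.448ms (9/2)

note 3 onset = 3/2b = 1034.483ms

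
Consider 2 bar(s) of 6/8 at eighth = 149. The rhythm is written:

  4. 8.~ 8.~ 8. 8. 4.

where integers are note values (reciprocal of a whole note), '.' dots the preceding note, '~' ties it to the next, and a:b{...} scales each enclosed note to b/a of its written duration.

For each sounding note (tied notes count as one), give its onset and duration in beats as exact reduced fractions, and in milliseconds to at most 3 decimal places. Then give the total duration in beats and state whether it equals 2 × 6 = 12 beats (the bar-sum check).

1) 0.0ms=0b +1208.054ms=3b
2) 1208.054ms=3b +1812.081ms=9/2b
3) 3020.134ms=15/2b +604.027ms=3/2b
4) 3624.161ms=9b +1208.054ms=3b
Σ=12b of 12 (149bpm 6/8) — PASS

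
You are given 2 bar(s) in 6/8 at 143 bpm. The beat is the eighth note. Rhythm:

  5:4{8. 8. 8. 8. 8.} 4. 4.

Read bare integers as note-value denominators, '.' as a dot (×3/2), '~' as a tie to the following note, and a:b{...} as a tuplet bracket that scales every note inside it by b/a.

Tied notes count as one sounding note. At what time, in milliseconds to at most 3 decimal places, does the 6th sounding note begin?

1. 0.0ms @ 0 + 503.497ms (6/5)
2. 503.497ms @ 6/5 + 503.497ms (6/5)
3. 1006.993ms @ 12/5 + 503.497ms (6/5)
4. 1510.49ms @ 18/5 + 503.497ms (6/5)
5. 2013.986ms @ 24/5 + 503.497ms (6/5)
6. 2517.483ms @ 6 + 1258.741ms (3)
7. 3776.224ms @ 9 + 1258.741ms (3)

note 6 onset = 6b = 2517.483ms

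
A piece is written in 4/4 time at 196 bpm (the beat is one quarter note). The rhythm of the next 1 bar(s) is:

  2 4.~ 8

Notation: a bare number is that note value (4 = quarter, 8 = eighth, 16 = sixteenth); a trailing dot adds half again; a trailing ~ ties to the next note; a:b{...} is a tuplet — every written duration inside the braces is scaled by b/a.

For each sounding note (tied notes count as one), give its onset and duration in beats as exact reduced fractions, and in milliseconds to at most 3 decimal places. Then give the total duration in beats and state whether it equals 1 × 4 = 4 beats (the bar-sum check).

1) 0.0ms=0b +612.245ms=2b
2) 612.245ms=2b +612.245ms=2b
Σ=4b of 4 (196bpm 4/4) — PASS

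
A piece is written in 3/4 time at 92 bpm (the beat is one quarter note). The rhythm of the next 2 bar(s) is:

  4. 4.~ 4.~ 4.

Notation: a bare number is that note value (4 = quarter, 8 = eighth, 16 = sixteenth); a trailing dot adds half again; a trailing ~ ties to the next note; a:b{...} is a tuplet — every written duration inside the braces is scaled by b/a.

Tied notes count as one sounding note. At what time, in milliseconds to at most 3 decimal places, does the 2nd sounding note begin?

1. 0.0ms @ 0 + 978.261ms (3/2)
2. 978.261ms @ 3/2 + 2934.783ms (9/2)

note 2 onset = 3/2b = 978.261ms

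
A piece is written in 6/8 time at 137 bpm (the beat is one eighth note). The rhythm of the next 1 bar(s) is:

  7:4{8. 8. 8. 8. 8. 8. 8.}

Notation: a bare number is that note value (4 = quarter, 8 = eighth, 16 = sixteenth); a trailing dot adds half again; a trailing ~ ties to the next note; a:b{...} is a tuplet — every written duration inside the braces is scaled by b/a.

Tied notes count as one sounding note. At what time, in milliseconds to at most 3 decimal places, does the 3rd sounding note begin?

note 3 onset = 12/7b = 750.782ms

1. 0.0ms @ 0 + 375.391ms (6/7)
2. 375.391ms @ 6/7 + 375.391ms (6/7)
3. 750.782ms @ 12/7 + 375.391ms (6/7)
4. 1126.173ms @ 18/7 + 375.391ms (6/7)
5. 1501.564ms @ 24/7 + 375.391ms (6/7)
6. 1876.955ms @ 30/7 + 375.391ms (6/7)
7. 2252.346ms @ 36/7 + 375.391ms (6/7)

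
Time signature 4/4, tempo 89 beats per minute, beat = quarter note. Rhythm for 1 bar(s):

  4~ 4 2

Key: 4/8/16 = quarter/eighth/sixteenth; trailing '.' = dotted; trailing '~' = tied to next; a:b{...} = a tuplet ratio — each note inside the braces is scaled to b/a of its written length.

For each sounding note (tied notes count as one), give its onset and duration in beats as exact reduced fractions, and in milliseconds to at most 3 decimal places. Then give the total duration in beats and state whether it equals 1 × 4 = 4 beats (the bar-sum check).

1) 0.0ms=0b +1348.315ms=2b
2) 1348.315ms=2b +1348.315ms=2b
Σ=4b of 4 (89bpm 4/4) — PASS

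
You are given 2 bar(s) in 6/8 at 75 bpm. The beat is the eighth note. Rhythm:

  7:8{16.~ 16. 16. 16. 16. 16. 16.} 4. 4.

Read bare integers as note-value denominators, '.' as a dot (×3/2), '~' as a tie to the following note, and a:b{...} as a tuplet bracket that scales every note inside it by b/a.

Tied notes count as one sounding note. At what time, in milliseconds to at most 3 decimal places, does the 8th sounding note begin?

1. 0.0ms @ 0 + 1371.429ms (12/7)
2. 1371.429ms @ 12/7 + 685.714ms (6/7)
3. 2057.143ms @ 18/7 + 685.714ms (6/7)
4. 2742.857ms @ 24/7 + 685.714ms (6/7)
5. 3428.571ms @ 30/7 + 685.714ms (6/7)
6. 4114.286ms @ 36/7 + 685.714ms (6/7)
7. 4800.0ms @ 6 + 2400.0ms (3)
8. 7200.0ms @ 9 + 2400.0ms (3)

note 8 onset = 9b = 7200.0ms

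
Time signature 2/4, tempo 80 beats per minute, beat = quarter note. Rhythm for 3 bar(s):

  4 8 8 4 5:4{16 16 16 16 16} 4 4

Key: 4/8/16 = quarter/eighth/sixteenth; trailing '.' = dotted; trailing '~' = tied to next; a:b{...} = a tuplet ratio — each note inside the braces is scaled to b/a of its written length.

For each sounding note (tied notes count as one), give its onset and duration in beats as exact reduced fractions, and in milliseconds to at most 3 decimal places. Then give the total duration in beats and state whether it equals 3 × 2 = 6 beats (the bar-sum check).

1) 0.0ms=0b +750.0ms=1b
2) 750.0ms=1b +375.0ms=1/2b
3) 1125.0ms=3/2b +375.0ms=1/2b
4) 1500.0ms=2b +750.0ms=1b
5) 2250.0ms=3b +150.0ms=1/5b
6) 2400.0ms=16/5b +150.0ms=1/5b
7) 2550.0ms=17/5b +150.0ms=1/5b
8) 2700.0ms=18/5b +150.0ms=1/5b
9) 2850.0ms=19/5b +150.0ms=1/5b
10) 3000.0ms=4b +750.0ms=1b
11) 3750.0ms=5b +750.0ms=1b
Σ=6b of 6 (80bpm 2/4) — PASS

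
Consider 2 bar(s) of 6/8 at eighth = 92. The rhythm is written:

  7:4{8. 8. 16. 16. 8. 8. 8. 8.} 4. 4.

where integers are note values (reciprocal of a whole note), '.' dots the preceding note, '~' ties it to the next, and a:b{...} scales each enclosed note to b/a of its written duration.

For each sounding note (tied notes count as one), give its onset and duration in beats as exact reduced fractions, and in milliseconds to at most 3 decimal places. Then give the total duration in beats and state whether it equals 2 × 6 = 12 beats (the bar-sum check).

1) 0.0ms=0b +559.006ms=6/7b
2) 559.006ms=6/7b +559.006ms=6/7b
3) 1118.012ms=12/7b +279.503ms=3/7b
4) 1397.516ms=15/7b +279.503ms=3/7b
5) 1677.019ms=18/7b +559.006ms=6/7b
6) 2236.025ms=24/7b +559.006ms=6/7b
7) 2795.031ms=30/7b +559.006ms=6/7b
8) 3354.037ms=36/7b +559.006ms=6/7b
9) 3913.043ms=6b +1956.522ms=3b
10) 5869.565ms=9b +1956.522ms=3b
Σ=12b of 12 (92bpm 6/8) — PASS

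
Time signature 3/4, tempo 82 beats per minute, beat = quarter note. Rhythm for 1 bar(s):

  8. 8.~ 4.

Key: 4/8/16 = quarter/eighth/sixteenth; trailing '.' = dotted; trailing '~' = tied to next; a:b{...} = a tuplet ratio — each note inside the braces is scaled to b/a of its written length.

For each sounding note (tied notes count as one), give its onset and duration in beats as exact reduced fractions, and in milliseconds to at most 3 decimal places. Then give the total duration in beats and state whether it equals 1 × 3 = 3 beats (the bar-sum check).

1) 0.0ms=0b +548.78ms=3/4b
2) 548.78ms=3/4b +1646.341ms=9/4b
Σ=3b of 3 (82bpm 3/4) — PASS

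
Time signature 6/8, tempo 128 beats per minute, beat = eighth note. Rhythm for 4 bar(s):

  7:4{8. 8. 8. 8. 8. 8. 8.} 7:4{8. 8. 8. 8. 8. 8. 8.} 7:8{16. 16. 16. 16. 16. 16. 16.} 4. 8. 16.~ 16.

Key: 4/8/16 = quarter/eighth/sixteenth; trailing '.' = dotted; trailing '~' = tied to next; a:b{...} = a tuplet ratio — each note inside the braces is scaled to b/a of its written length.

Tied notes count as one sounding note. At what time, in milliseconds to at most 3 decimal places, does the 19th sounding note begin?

1. 0.0ms @ 0 + 401.786ms (6/7)
2. 401.786ms @ 6/7 + 401.786ms (6/7)
3. 803.571ms @ 12/7 + 401.786ms (6/7)
4. 1205.357ms @ 18/7 + 401.786ms (6/7)
5. 1607.143ms @ 24/7 + 401.786ms (6/7)
6. 2008.929ms @ 30/7 + 401.786ms (6/7)
7. 2410.714ms @ 36/7 + 401.786ms (6/7)
8. 2812.5ms @ 6 + 401.786ms (6/7)
9. 3214.286ms @ 48/7 + 401.786ms (6/7)
10. 3616.071ms @ 54/7 + 401.786ms (6/7)
11. 4017.857ms @ 60/7 + 401.786ms (6/7)
12. 4419.643ms @ 66/7 + 401.786ms (6/7)
13. 4821.429ms @ 72/7 + 401.786ms (6/7)
14. 5223.214ms @ 78/7 + 401.786ms (6/7)
15. 5625.0ms @ 12 + 401.786ms (6/7)
16. 6026.786ms @ 90/7 + 401.786ms (6/7)
17. 6428.571ms @ 96/7 + 401.786ms (6/7)
18. 6830.357ms @ 102/7 + 401.786ms (6/7)
19. 7232.143ms @ 108/7 + 401.786ms (6/7)
20. 7633.929ms @ 114/7 + 401.786ms (6/7)
21. 8035.714ms @ 120/7 + 401.786ms (6/7)
22. 8437.5ms @ 18 + 1406.25ms (3)
23. 9843.75ms @ 21 + 703.125ms (3/2)
24. 10546.875ms @ 45/2 + 703.125ms (3/2)

note 19 onset = 108/7b = 7232.143ms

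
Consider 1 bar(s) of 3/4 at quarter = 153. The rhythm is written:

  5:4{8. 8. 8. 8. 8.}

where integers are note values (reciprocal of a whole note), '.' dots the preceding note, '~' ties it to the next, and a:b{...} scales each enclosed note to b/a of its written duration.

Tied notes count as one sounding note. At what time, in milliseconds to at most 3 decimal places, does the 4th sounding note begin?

note 4 onset = 9/5b = 705.882ms

1. 0.0ms @ 0 + 235.294ms (3/5)
2. 235.294ms @ 3/5 + 235.294ms (3/5)
3. 470.588ms @ 6/5 + 235.294ms (3/5)
4. 705.882ms @ 9/5 + 235.294ms (3/5)
5. 941.176ms @ 12/5 + 235.294ms (3/5)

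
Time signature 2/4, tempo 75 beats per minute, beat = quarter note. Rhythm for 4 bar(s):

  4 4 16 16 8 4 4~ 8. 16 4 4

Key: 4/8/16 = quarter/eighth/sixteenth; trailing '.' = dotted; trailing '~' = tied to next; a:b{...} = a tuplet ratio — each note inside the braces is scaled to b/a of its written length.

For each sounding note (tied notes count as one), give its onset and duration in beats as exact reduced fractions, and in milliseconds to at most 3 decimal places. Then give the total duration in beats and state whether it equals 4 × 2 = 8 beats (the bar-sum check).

1) 0.0ms=0b +800.0ms=1b
2) 800.0ms=1b +800.0ms=1b
3) 1600.0ms=2b +200.0ms=1/4b
4) 1800.0ms=9/4b +200.0ms=1/4b
5) 2000.0ms=5/2b +400.0ms=1/2b
6) 2400.0ms=3b +800.0ms=1b
7) 3200.0ms=4b +1400.0ms=7/4b
8) 4600.0ms=23/4b +200.0ms=1/4b
9) 4800.0ms=6b +800.0ms=1b
10) 5600.0ms=7b +800.0ms=1b
Σ=8b of 8 (75bpm 2/4) — PASS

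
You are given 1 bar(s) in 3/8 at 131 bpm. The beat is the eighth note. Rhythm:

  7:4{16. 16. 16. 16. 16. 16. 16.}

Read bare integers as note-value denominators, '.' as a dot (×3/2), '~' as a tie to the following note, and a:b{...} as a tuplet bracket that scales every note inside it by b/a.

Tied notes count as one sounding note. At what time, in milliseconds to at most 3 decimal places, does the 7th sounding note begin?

1. 0.0ms @ 0 + 196.292ms (3/7)
2. 196.292ms @ 3/7 + 196.292ms (3/7)
3. 392.585ms @ 6/7 + 196.292ms (3/7)
4. 588.877ms @ 9/7 + 196.292ms (3/7)
5. 785.169ms @ 12/7 + 196.292ms (3/7)
6. 981.461ms @ 15/7 + 196.292ms (3/7)
7. 1177.754ms @ 18/7 + 196.292ms (3/7)

note 7 onset = 18/7b = 1177.754ms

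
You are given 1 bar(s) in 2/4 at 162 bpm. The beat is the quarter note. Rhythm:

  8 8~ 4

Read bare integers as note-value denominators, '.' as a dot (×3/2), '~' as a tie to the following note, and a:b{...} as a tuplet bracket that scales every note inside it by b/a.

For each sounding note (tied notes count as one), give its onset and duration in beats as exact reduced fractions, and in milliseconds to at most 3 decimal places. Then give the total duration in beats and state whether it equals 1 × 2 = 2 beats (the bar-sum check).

1) 0.0ms=0b +185.185ms=1/2b
2) 185.185ms=1/2b +555.556ms=3/2b
Σ=2b of 2 (162bpm 2/4) — PASS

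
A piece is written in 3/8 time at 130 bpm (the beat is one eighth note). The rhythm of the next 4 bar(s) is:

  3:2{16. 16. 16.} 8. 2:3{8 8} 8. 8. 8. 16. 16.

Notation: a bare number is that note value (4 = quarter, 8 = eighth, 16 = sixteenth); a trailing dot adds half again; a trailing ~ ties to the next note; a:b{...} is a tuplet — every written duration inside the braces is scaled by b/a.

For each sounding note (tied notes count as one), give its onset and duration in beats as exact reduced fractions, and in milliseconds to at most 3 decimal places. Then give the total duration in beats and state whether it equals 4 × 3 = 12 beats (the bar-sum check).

1) 0.0ms=0b +230.769ms=1/2b
2) 230.769ms=1/2b +230.769ms=1/2b
3) 461.538ms=1b +230.769ms=1/2b
4) 692.308ms=3/2b +692.308ms=3/2b
5) 1384.615ms=3b +692.308ms=3/2b
6) 2076.923ms=9/2b +692.308ms=3/2b
7) 2769.231ms=6b +692.308ms=3/2b
8) 3461.538ms=15/2b +692.308ms=3/2b
9) 4153.846ms=9b +692.308ms=3/2b
10) 4846.154ms=21/2b +346.154ms=3/4b
11) 5192.308ms=45/4b +346.154ms=3/4b
Σ=12b of 12 (130bpm 3/8) — PASS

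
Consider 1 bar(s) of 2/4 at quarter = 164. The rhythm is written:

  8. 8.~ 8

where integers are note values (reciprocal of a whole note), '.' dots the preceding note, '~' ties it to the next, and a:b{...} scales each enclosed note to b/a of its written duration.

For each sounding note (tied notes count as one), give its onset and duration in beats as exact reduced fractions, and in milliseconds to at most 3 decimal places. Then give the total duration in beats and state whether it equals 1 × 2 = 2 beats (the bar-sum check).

1) 0.0ms=0b +274.39ms=3/4b
2) 274.39ms=3/4b +457.317ms=5/4b
Σ=2b of 2 (164bpm 2/4) — PASS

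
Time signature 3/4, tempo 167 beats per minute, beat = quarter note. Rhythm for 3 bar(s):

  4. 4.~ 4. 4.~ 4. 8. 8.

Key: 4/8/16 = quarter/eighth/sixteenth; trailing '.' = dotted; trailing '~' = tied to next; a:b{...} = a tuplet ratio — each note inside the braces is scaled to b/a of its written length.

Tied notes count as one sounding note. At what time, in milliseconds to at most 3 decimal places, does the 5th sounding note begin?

note 5 onset = 33/4b = 2964.072ms

1. 0.0ms @ 0 + 538.922ms (3/2)
2. 538.922ms @ 3/2 + 1077.844ms (3)
3. 1616.766ms @ 9/2 + 1077.844ms (3)
4. 2694.611ms @ 15/2 + 269.461ms (3/4)
5. 2964.072ms @ 33/4 + 269.461ms (3/4)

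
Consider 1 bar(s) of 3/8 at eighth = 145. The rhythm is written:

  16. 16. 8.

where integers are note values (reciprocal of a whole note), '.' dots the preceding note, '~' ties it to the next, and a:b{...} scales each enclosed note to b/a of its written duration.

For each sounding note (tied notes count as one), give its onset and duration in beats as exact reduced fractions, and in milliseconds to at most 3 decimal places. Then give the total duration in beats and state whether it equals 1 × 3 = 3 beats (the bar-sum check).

1) 0.0ms=0b +310.345ms=3/4b
2) 310.345ms=3/4b +310.345ms=3/4b
3) 620.69ms=3/2b +620.69ms=3/2b
Σ=3b of 3 (145bpm 3/8) — PASS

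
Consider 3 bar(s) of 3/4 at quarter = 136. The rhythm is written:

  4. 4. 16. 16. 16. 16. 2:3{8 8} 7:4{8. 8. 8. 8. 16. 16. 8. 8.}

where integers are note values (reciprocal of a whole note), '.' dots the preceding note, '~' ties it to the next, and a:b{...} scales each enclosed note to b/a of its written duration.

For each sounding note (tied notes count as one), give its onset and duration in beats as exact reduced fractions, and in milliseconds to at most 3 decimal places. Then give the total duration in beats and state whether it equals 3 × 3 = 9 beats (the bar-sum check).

1) 0.0ms=0b +661.765ms=3/2b
2) 661.765ms=3/2b +661.765ms=3/2b
3) 1323.529ms=3b +165.441ms=3/8b
4) 1488.971ms=27/8b +165.441ms=3/8b
5) 1654.412ms=15/4b +165.441ms=3/8b
6) 1819.853ms=33/8b +165.441ms=3/8b
7) 1985.294ms=9/2b +330.882ms=3/4b
8) 2316.176ms=21/4b +330.882ms=3/4b
9) 2647.059ms=6b +189.076ms=3/7b
10) 2836.134ms=45/7b +189.076ms=3/7b
11) 3025.21ms=48/7b +189.076ms=3/7b
12) 3214.286ms=51/7b +189.076ms=3/7b
13) 3403.361ms=54/7b +94.538ms=3/14b
14) 3497.899ms=111/14b +94.538ms=3/14b
15) 3592.437ms=57/7b +189.076ms=3/7b
16) 3781.513ms=60/7b +189.076ms=3/7b
Σ=9b of 9 (136bpm 3/4) — PASS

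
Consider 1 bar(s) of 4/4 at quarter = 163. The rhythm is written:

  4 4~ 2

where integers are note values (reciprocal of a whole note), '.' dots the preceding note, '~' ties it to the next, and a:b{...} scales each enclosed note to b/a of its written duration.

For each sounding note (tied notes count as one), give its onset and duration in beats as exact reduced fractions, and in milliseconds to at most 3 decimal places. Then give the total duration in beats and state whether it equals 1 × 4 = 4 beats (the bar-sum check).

1) 0.0ms=0b +368.098ms=1b
2) 368.098ms=1b +1104.294ms=3b
Σ=4b of 4 (163bpm 4/4) — PASS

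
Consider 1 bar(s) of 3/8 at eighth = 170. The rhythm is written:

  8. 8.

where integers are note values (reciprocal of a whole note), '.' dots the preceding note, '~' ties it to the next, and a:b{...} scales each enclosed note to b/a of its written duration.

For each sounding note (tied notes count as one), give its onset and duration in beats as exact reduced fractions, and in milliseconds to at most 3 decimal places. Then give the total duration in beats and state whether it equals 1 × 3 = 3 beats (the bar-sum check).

1) 0.0ms=0b +529.412ms=3/2b
2) 529.412ms=3/2b +529.412ms=3/2b
Σ=3b of 3 (170bpm 3/8) — PASS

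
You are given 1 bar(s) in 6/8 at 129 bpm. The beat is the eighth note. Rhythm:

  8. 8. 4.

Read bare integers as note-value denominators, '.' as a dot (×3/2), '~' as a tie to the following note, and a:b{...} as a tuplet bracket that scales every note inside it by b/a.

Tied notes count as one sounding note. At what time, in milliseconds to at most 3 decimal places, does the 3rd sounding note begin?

note 3 onset = 3b = 1395.349ms

1. 0.0ms @ 0 + 697.674ms (3/2)
2. 697.674ms @ 3/2 + 697.674ms (3/2)
3. 1395.349ms @ 3 + 1395.349ms (3)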